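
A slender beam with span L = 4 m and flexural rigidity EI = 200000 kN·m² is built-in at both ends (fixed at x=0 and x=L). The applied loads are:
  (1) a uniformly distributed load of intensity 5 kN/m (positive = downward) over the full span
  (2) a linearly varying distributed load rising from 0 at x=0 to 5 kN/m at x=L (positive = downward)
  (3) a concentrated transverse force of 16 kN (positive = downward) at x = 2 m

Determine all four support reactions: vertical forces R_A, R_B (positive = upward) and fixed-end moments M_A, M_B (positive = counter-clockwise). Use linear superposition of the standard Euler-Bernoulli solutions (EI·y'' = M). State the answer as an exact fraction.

R_A = 21 kN, M_A = 52/3 kN·m, R_B = 25 kN, M_B = -56/3 kN·m

Load 1 — uniform load w=5 kN/m over full span:
  R_A = wL/2 = 5·4/2 = 10 kN
  M_A = wL²/12 = 5·4²/12 = 20/3 kN·m
  R_B = wL/2 = 5·4/2 = 10 kN
  M_B = -wL²/12 = -5·4²/12 = -20/3 kN·m
Load 2 — triangular load w₀=5 kN/m (0→w₀ over full span):
  R_A = 3w₀L/20 = 3·5·4/20 = 3 kN
  M_A = w₀L²/30 = 5·4²/30 = 8/3 kN·m
  R_B = 7w₀L/20 = 7·5·4/20 = 7 kN
  M_B = -w₀L²/20 = -5·4²/20 = -4 kN·m
Load 3 — point force P=16 kN at a=2 m (b=L-a=2):
  R_A = Pb²(3a+b)/L³ = 16·2²·(3·2+2)/4³ = 8 kN
  M_A = Pab²/L² = 16·2·2²/4² = 8 kN·m
  R_B = Pa²(a+3b)/L³ = 16·2²·(2+3·2)/4³ = 8 kN
  M_B = -Pa²b/L² = -16·2²·2/4² = -8 kN·m
Superposition: R_A = 21 kN, M_A = 52/3 kN·m, R_B = 25 kN, M_B = -56/3 kN·m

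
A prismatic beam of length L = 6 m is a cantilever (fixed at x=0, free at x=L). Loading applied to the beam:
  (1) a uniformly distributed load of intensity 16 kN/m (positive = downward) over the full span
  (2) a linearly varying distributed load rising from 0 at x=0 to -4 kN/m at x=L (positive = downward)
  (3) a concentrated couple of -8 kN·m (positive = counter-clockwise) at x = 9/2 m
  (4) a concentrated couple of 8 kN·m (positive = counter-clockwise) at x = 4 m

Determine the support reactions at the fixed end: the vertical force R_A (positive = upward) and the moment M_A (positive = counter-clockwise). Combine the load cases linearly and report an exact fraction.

Load 1 — uniform load w=16 kN/m over full span:
  R_A = wL = 16·6 = 96 kN
  M_A = wL²/2 = 16·6²/2 = 288 kN·m
Load 2 — triangular load w₀=-4 kN/m (0→w₀ over full span):
  R_A = w₀L/2 = (-4)·6/2 = -12 kN
  M_A = w₀L²/3 = (-4)·6²/3 = -48 kN·m
Load 3 — applied couple M₀=-8 kN·m at a=9/2 m (b=L-a=3/2):
  R_A = 0 kN
  M_A = -M₀ = -(-8) = 8 kN·m
Load 4 — applied couple M₀=8 kN·m at a=4 m (b=L-a=2):
  R_A = 0 kN
  M_A = -M₀ = -8 kN·m
Superposition: R_A = 84 kN, M_A = 240 kN·m

R_A = 84 kN, M_A = 240 kN·m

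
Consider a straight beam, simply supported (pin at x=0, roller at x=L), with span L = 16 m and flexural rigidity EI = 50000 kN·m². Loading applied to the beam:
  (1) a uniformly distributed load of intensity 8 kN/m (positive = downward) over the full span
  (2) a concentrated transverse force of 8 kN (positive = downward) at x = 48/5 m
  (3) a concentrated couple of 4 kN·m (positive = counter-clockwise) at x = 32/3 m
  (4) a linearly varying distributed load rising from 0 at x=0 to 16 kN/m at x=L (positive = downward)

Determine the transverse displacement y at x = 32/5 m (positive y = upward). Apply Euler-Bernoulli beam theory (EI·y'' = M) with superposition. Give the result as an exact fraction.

Load 1 — uniform load w=8 kN/m over full span:
  y_1 = -wx(L³-2Lx²+x³)/(24EI) = -8·(32/5)·(16³-2·16·(32/5)²+(32/5)³)/(24·50000) = -253952/1953125 m
Load 2 — point force P=8 kN at a=48/5 m (b=L-a=32/5):
  y_2 = -Pbx(L²-b²-x²)/(6LEI)  [x≤a] = -8·(32/5)·(32/5)·(16²-(32/5)²-(32/5)²)/(6·16·50000) = -69632/5859375 m
Load 3 — applied couple M₀=4 kN·m at a=32/3 m (b=L-a=16/3):
  y_3 = (M₀x³/(6L)+C₁x)/EI  [x≤a] with C₁=M₀(3b²-L²)/(6L)=-64/9 = (4·(32/5)³/(6·16)+(-64/9)·(32/5))/50000 = -2432/3515625 m
Load 4 — triangular load w₀=16 kN/m (0→w₀ over full span):
  y_4 = -w₀x(7L⁴-10L²x²+3x⁴)/(360LEI) = -16·(32/5)·(7·16⁴-10·16²·(32/5)²+3·(32/5)⁴)/(360·16·50000) = -18694144/146484375 m
Superposition: y = Σ y_i = -118748032/439453125 m ≈ -0.270218 m

y(32/5) = -118748032/439453125 m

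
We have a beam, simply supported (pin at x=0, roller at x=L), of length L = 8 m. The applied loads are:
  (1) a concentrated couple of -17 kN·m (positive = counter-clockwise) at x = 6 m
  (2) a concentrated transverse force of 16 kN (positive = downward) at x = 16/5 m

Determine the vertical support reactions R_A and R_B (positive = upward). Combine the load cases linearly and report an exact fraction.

R_A = 299/40 kN, R_B = 341/40 kN

Load 1 — applied couple M₀=-17 kN·m at a=6 m (b=L-a=2):
  R_A = M₀/L = (-17)/8 = -17/8 kN
  R_B = -M₀/L = -(-17)/8 = 17/8 kN
Load 2 — point force P=16 kN at a=16/5 m (b=L-a=24/5):
  R_A = Pb/L = 16·(24/5)/8 = 48/5 kN
  R_B = Pa/L = 16·(16/5)/8 = 32/5 kN
Superposition: R_A = 299/40 kN, R_B = 341/40 kN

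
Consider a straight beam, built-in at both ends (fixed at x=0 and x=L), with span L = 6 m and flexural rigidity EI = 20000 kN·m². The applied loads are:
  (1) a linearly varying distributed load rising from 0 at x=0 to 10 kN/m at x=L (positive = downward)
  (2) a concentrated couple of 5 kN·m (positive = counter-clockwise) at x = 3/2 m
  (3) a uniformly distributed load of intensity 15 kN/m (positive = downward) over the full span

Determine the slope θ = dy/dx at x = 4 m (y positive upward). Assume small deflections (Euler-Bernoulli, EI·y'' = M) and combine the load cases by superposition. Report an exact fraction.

θ(4) = 899/720000 rad

Load 1 — triangular load w₀=10 kN/m (0→w₀ over full span):
  θ_1 = -w₀(2x(L-x)(L-2x)(x+2L)+x²(L-x)²)/(120LEI) = -10·(2·4·(6-4)·(6-2·4)·(4+2·6)+4²·(6-4)²)/(120·6·20000) = 7/22500 rad
Load 2 — applied couple M₀=5 kN·m at a=3/2 m (b=L-a=9/2):
  θ_2 = (R_Ax²/2 - M_Ax - M₀(x-a))/EI  [x>a] with R_A=15/16, M_A=-15/16 = ((15/16)·4²/2 - (-15/16)·4 - 5·(4-(3/2)))/20000 = -1/16000 rad
Load 3 — uniform load w=15 kN/m over full span:
  θ_3 = -wx(L-x)(L-2x)/(12EI) = -15·4·(6-4)·(6-2·4)/(12·20000) = 1/1000 rad
Superposition: θ = Σ θ_i = 899/720000 rad ≈ 0.001249 rad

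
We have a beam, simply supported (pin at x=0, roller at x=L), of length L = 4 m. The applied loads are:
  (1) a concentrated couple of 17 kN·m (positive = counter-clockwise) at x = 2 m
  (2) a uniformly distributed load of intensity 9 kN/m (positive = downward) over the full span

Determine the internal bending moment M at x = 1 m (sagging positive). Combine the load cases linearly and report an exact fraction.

Load 1 — applied couple M₀=17 kN·m at a=2 m (b=L-a=2):
  M_1 = M₀x/L  [x≤a] = 17·1/4 = 17/4 kN·m
Load 2 — uniform load w=9 kN/m over full span:
  M_2 = wx(L-x)/2 = 9·1·(4-1)/2 = 27/2 kN·m
Superposition: M = Σ M_i = 71/4 kN·m ≈ 17.750000 kN·m

M(1) = 71/4 kN·m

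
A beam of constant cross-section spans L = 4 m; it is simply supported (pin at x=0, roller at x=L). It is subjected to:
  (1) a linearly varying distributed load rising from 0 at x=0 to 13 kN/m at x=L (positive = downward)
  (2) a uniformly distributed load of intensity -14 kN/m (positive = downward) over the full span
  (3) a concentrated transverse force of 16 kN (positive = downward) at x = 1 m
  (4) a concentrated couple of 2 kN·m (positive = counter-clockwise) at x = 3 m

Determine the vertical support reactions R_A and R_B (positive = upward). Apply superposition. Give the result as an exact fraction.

Load 1 — triangular load w₀=13 kN/m (0→w₀ over full span):
  R_A = w₀L/6 = 13·4/6 = 26/3 kN
  R_B = w₀L/3 = 13·4/3 = 52/3 kN
Load 2 — uniform load w=-14 kN/m over full span:
  R_A = wL/2 = (-14)·4/2 = -28 kN
  R_B = wL/2 = (-14)·4/2 = -28 kN
Load 3 — point force P=16 kN at a=1 m (b=L-a=3):
  R_A = Pb/L = 16·3/4 = 12 kN
  R_B = Pa/L = 16·1/4 = 4 kN
Load 4 — applied couple M₀=2 kN·m at a=3 m (b=L-a=1):
  R_A = M₀/L = 2/4 = 1/2 kN
  R_B = -M₀/L = -2/4 = -1/2 kN
Superposition: R_A = -41/6 kN, R_B = -43/6 kN

R_A = -41/6 kN, R_B = -43/6 kN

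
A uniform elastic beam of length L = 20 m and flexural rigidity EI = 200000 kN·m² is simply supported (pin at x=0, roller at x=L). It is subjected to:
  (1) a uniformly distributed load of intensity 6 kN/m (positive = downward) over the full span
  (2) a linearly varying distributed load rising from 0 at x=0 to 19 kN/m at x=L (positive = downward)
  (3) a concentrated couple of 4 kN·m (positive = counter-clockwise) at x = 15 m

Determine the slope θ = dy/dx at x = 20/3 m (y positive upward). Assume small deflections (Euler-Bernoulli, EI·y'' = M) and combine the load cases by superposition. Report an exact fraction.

θ(20/3) = -252301/19440000 rad

Load 1 — uniform load w=6 kN/m over full span:
  θ_1 = -w(L³-6Lx²+4x³)/(24EI) = -6·(20³-6·20·(20/3)²+4·(20/3)³)/(24·200000) = -13/2700 rad
Load 2 — triangular load w₀=19 kN/m (0→w₀ over full span):
  θ_2 = -w₀(7L⁴-30L²x²+15x⁴)/(360LEI) = -19·(7·20⁴-30·20²·(20/3)²+15·(20/3)⁴)/(360·20·200000) = -247/30375 rad
Load 3 — applied couple M₀=4 kN·m at a=15 m (b=L-a=5):
  θ_3 = (M₀x²/(2L)+C₁)/EI  [x≤a] with C₁=M₀(3b²-L²)/(6L)=-65/6 = (4·(20/3)²/(2·20)+(-65/6))/200000 = -23/720000 rad
Superposition: θ = Σ θ_i = -252301/19440000 rad ≈ -0.012978 rad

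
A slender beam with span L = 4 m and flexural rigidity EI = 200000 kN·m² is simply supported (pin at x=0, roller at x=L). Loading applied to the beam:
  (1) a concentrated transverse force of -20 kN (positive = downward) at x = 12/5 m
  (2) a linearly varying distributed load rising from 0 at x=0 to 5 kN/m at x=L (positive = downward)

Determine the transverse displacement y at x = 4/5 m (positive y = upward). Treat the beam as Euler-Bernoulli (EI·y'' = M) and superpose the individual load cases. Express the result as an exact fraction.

Load 1 — point force P=-20 kN at a=12/5 m (b=L-a=8/5):
  y_1 = -Pbx(L²-b²-x²)/(6LEI)  [x≤a] = -(-20)·(8/5)·(4/5)·(4²-(8/5)²-(4/5)²)/(6·4·200000) = 16/234375 m
Load 2 — triangular load w₀=5 kN/m (0→w₀ over full span):
  y_2 = -w₀x(7L⁴-10L²x²+3x⁴)/(360LEI) = -5·(4/5)·(7·4⁴-10·4²·(4/5)²+3·(4/5)⁴)/(360·4·200000) = -688/29296875 m
Superposition: y = Σ y_i = 1312/29296875 m ≈ 0.000045 m

y(4/5) = 1312/29296875 m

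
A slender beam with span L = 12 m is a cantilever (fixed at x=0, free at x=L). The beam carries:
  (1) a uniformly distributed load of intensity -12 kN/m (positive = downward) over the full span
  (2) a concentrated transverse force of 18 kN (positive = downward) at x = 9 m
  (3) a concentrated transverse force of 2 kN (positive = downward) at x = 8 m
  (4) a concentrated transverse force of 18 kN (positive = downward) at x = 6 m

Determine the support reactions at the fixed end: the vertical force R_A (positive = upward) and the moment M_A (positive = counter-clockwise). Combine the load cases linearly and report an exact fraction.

R_A = -106 kN, M_A = -578 kN·m

Load 1 — uniform load w=-12 kN/m over full span:
  R_A = wL = (-12)·12 = -144 kN
  M_A = wL²/2 = (-12)·12²/2 = -864 kN·m
Load 2 — point force P=18 kN at a=9 m (b=L-a=3):
  R_A = P = 18 kN
  M_A = Pa = 18·9 = 162 kN·m
Load 3 — point force P=2 kN at a=8 m (b=L-a=4):
  R_A = P = 2 kN
  M_A = Pa = 2·8 = 16 kN·m
Load 4 — point force P=18 kN at a=6 m (b=L-a=6):
  R_A = P = 18 kN
  M_A = Pa = 18·6 = 108 kN·m
Superposition: R_A = -106 kN, M_A = -578 kN·m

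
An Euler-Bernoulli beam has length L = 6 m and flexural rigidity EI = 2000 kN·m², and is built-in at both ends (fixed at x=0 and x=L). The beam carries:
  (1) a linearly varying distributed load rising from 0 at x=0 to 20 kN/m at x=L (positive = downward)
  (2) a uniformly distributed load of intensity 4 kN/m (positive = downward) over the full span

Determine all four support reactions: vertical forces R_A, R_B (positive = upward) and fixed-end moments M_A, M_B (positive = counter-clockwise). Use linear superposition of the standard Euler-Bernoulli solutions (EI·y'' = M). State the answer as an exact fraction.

R_A = 30 kN, M_A = 36 kN·m, R_B = 54 kN, M_B = -48 kN·m

Load 1 — triangular load w₀=20 kN/m (0→w₀ over full span):
  R_A = 3w₀L/20 = 3·20·6/20 = 18 kN
  M_A = w₀L²/30 = 20·6²/30 = 24 kN·m
  R_B = 7w₀L/20 = 7·20·6/20 = 42 kN
  M_B = -w₀L²/20 = -20·6²/20 = -36 kN·m
Load 2 — uniform load w=4 kN/m over full span:
  R_A = wL/2 = 4·6/2 = 12 kN
  M_A = wL²/12 = 4·6²/12 = 12 kN·m
  R_B = wL/2 = 4·6/2 = 12 kN
  M_B = -wL²/12 = -4·6²/12 = -12 kN·m
Superposition: R_A = 30 kN, M_A = 36 kN·m, R_B = 54 kN, M_B = -48 kN·m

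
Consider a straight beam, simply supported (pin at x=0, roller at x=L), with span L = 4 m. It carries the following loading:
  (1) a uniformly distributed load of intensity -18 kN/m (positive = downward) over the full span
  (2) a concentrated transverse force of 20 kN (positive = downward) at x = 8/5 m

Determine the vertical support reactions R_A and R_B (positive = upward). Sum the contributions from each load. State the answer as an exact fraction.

Load 1 — uniform load w=-18 kN/m over full span:
  R_A = wL/2 = (-18)·4/2 = -36 kN
  R_B = wL/2 = (-18)·4/2 = -36 kN
Load 2 — point force P=20 kN at a=8/5 m (b=L-a=12/5):
  R_A = Pb/L = 20·(12/5)/4 = 12 kN
  R_B = Pa/L = 20·(8/5)/4 = 8 kN
Superposition: R_A = -24 kN, R_B = -28 kN

R_A = -24 kN, R_B = -28 kN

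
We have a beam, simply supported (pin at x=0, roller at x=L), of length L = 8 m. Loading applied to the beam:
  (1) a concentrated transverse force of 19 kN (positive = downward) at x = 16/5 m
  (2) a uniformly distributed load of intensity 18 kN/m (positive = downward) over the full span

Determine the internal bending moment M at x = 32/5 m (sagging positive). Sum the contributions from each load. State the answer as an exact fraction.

Load 1 — point force P=19 kN at a=16/5 m (b=L-a=24/5):
  M_1 = Pa(L-x)/L  [x>a] = 19·(16/5)·(8-(32/5))/8 = 304/25 kN·m
Load 2 — uniform load w=18 kN/m over full span:
  M_2 = wx(L-x)/2 = 18·(32/5)·(8-(32/5))/2 = 2304/25 kN·m
Superposition: M = Σ M_i = 2608/25 kN·m ≈ 104.320000 kN·m

M(32/5) = 2608/25 kN·m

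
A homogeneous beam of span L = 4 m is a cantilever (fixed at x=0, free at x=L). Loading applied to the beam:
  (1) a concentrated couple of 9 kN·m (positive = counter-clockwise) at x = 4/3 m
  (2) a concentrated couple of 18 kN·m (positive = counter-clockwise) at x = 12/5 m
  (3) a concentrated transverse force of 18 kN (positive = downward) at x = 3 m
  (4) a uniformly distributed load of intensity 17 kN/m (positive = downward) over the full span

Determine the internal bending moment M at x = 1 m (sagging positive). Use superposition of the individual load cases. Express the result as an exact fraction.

Load 1 — applied couple M₀=9 kN·m at a=4/3 m (b=L-a=8/3):
  M_1 = M₀  [x≤a] = 9 = 9 kN·m
Load 2 — applied couple M₀=18 kN·m at a=12/5 m (b=L-a=8/5):
  M_2 = M₀  [x≤a] = 18 = 18 kN·m
Load 3 — point force P=18 kN at a=3 m (b=L-a=1):
  M_3 = -P(a-x)  [x≤a] = -18·(3-1) = -36 kN·m
Load 4 — uniform load w=17 kN/m over full span:
  M_4 = -w(L-x)²/2 = -17·(4-1)²/2 = -153/2 kN·m
Superposition: M = Σ M_i = -171/2 kN·m ≈ -85.500000 kN·m

M(1) = -171/2 kN·m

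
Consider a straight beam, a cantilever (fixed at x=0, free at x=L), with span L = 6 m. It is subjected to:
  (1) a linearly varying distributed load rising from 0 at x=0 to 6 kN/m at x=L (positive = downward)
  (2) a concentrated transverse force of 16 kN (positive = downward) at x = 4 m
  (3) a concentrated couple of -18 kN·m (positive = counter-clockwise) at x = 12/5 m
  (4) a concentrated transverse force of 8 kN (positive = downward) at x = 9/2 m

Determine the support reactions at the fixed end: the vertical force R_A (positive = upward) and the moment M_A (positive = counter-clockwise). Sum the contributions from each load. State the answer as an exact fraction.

Load 1 — triangular load w₀=6 kN/m (0→w₀ over full span):
  R_A = w₀L/2 = 6·6/2 = 18 kN
  M_A = w₀L²/3 = 6·6²/3 = 72 kN·m
Load 2 — point force P=16 kN at a=4 m (b=L-a=2):
  R_A = P = 16 kN
  M_A = Pa = 16·4 = 64 kN·m
Load 3 — applied couple M₀=-18 kN·m at a=12/5 m (b=L-a=18/5):
  R_A = 0 kN
  M_A = -M₀ = -(-18) = 18 kN·m
Load 4 — point force P=8 kN at a=9/2 m (b=L-a=3/2):
  R_A = P = 8 kN
  M_A = Pa = 8·(9/2) = 36 kN·m
Superposition: R_A = 42 kN, M_A = 190 kN·m

R_A = 42 kN, M_A = 190 kN·m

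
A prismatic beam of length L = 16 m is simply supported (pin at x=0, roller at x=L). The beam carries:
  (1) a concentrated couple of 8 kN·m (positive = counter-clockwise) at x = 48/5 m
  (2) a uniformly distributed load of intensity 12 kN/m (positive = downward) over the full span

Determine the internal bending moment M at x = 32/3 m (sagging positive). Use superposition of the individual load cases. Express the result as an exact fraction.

Load 1 — applied couple M₀=8 kN·m at a=48/5 m (b=L-a=32/5):
  M_1 = M₀x/L - M₀  [x>a] = 8·(32/3)/16 - 8 = -8/3 kN·m
Load 2 — uniform load w=12 kN/m over full span:
  M_2 = wx(L-x)/2 = 12·(32/3)·(16-(32/3))/2 = 1024/3 kN·m
Superposition: M = Σ M_i = 1016/3 kN·m ≈ 338.666667 kN·m

M(32/3) = 1016/3 kN·m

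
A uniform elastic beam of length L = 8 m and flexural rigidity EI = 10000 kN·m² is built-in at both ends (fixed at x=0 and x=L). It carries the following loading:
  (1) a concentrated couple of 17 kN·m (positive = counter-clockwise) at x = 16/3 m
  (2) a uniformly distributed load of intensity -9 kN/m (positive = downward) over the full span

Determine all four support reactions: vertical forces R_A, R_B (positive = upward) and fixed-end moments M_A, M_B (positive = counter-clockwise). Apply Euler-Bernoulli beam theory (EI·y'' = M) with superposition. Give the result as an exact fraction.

Load 1 — applied couple M₀=17 kN·m at a=16/3 m (b=L-a=8/3):
  R_A = 6M₀ab/L³ = 6·17·(16/3)·(8/3)/8³ = 17/6 kN
  M_A = M₀b(2a-b)/L² = 17·(8/3)·(2·(16/3)-(8/3))/8² = 17/3 kN·m
  R_B = -6M₀ab/L³ = -6·17·(16/3)·(8/3)/8³ = -17/6 kN
  M_B = M₀a(2b-a)/L² = 17·(16/3)·(2·(8/3)-(16/3))/8² = 0 kN·m
Load 2 — uniform load w=-9 kN/m over full span:
  R_A = wL/2 = (-9)·8/2 = -36 kN
  M_A = wL²/12 = (-9)·8²/12 = -48 kN·m
  R_B = wL/2 = (-9)·8/2 = -36 kN
  M_B = -wL²/12 = -(-9)·8²/12 = 48 kN·m
Superposition: R_A = -199/6 kN, M_A = -127/3 kN·m, R_B = -233/6 kN, M_B = 48 kN·m

R_A = -199/6 kN, M_A = -127/3 kN·m, R_B = -233/6 kN, M_B = 48 kN·m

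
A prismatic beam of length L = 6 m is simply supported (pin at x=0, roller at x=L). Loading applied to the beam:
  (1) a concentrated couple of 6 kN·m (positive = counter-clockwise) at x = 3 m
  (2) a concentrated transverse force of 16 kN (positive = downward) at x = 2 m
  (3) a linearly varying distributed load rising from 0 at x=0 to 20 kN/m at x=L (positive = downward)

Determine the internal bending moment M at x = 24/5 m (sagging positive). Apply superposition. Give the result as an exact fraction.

M(24/5) = 994/25 kN·m

Load 1 — applied couple M₀=6 kN·m at a=3 m (b=L-a=3):
  M_1 = M₀x/L - M₀  [x>a] = 6·(24/5)/6 - 6 = -6/5 kN·m
Load 2 — point force P=16 kN at a=2 m (b=L-a=4):
  M_2 = Pa(L-x)/L  [x>a] = 16·2·(6-(24/5))/6 = 32/5 kN·m
Load 3 — triangular load w₀=20 kN/m (0→w₀ over full span):
  M_3 = w₀Lx/6 - w₀x³/(6L) = 20·6·(24/5)/6 - 20·(24/5)³/(6·6) = 864/25 kN·m
Superposition: M = Σ M_i = 994/25 kN·m ≈ 39.760000 kN·m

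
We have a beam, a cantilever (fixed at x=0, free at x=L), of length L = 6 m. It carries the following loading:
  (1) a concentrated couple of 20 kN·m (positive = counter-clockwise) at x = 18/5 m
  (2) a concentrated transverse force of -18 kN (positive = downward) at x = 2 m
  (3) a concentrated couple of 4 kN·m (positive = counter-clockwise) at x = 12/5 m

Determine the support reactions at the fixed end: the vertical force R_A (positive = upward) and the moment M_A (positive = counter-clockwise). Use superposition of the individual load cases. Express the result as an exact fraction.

Load 1 — applied couple M₀=20 kN·m at a=18/5 m (b=L-a=12/5):
  R_A = 0 kN
  M_A = -M₀ = -20 kN·m
Load 2 — point force P=-18 kN at a=2 m (b=L-a=4):
  R_A = P = (-18) = -18 kN
  M_A = Pa = (-18)·2 = -36 kN·m
Load 3 — applied couple M₀=4 kN·m at a=12/5 m (b=L-a=18/5):
  R_A = 0 kN
  M_A = -M₀ = -4 kN·m
Superposition: R_A = -18 kN, M_A = -60 kN·m

R_A = -18 kN, M_A = -60 kN·m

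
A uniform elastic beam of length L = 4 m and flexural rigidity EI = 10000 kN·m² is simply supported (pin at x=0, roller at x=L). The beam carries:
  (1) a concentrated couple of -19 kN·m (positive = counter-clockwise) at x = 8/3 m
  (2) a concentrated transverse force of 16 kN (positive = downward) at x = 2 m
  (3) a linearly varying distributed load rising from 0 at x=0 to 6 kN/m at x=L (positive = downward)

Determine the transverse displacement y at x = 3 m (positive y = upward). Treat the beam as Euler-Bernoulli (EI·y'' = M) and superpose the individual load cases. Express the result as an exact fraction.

Load 1 — applied couple M₀=-19 kN·m at a=8/3 m (b=L-a=4/3):
  y_1 = (M₀x³/(6L)-M₀(x-a)²/2+C₁x)/EI  [x>a] with C₁=M₀(3b²-L²)/(6L)=76/9 = ((-19)·3³/(6·4)-(-19)·(3-(8/3))²/2+(76/9)·3)/10000 = 361/720000 m
Load 2 — point force P=16 kN at a=2 m (b=L-a=2):
  y_2 = -Pa(L-x)(2Lx-a²-x²)/(6LEI)  [x>a] = -16·2·(4-3)·(2·4·3-2²-3²)/(6·4·10000) = -11/7500 m
Load 3 — triangular load w₀=6 kN/m (0→w₀ over full span):
  y_3 = -w₀x(7L⁴-10L²x²+3x⁴)/(360LEI) = -6·3·(7·4⁴-10·4²·3²+3·3⁴)/(360·4·10000) = -119/160000 m
Superposition: y = Σ y_i = -2461/1440000 m ≈ -0.001709 m

y(3) = -2461/1440000 m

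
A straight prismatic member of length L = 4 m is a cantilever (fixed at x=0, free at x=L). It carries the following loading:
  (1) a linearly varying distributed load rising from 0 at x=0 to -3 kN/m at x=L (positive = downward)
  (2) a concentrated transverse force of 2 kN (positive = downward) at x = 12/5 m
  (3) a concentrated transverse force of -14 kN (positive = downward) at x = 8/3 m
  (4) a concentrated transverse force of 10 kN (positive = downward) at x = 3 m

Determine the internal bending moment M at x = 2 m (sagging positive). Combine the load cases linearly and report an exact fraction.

M(2) = 53/15 kN·m

Load 1 — triangular load w₀=-3 kN/m (0→w₀ over full span):
  M_1 = w₀Lx/2 - w₀L²/3 - w₀x³/(6L) = (-3)·4·2/2 - (-3)·4²/3 - (-3)·2³/(6·4) = 5 kN·m
Load 2 — point force P=2 kN at a=12/5 m (b=L-a=8/5):
  M_2 = -P(a-x)  [x≤a] = -2·((12/5)-2) = -4/5 kN·m
Load 3 — point force P=-14 kN at a=8/3 m (b=L-a=4/3):
  M_3 = -P(a-x)  [x≤a] = -(-14)·((8/3)-2) = 28/3 kN·m
Load 4 — point force P=10 kN at a=3 m (b=L-a=1):
  M_4 = -P(a-x)  [x≤a] = -10·(3-2) = -10 kN·m
Superposition: M = Σ M_i = 53/15 kN·m ≈ 3.533333 kN·m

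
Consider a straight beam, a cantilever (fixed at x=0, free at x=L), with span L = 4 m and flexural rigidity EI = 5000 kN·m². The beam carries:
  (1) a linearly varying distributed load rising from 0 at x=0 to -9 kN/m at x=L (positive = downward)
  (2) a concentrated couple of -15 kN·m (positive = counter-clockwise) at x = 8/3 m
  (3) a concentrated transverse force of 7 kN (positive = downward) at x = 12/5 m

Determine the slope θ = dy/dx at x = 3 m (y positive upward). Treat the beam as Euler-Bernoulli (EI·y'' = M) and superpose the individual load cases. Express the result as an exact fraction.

θ(3) = 8347/4000000 rad

Load 1 — triangular load w₀=-9 kN/m (0→w₀ over full span):
  θ_1 = (w₀Lx²/4-w₀L²x/3-w₀x⁴/(24L))/EI = ((-9)·4·3²/4-(-9)·4²·3/3-(-9)·3⁴/(24·4))/5000 = 2259/160000 rad
Load 2 — applied couple M₀=-15 kN·m at a=8/3 m (b=L-a=4/3):
  θ_2 = M₀a/EI  [x>a] = (-15)·(8/3)/5000 = -1/125 rad
Load 3 — point force P=7 kN at a=12/5 m (b=L-a=8/5):
  θ_3 = -Pa²/(2EI)  [x>a] = -7·(12/5)²/(2·5000) = -63/15625 rad
Superposition: θ = Σ θ_i = 8347/4000000 rad ≈ 0.002087 rad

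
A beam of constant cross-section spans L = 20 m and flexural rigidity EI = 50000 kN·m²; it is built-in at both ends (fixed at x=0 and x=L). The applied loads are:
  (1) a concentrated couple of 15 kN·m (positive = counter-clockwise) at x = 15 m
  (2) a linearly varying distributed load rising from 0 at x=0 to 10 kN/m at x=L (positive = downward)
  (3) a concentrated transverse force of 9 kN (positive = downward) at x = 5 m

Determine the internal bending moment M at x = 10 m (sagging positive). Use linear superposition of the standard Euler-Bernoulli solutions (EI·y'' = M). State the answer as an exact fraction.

M(10) = 2225/24 kN·m

Load 1 — applied couple M₀=15 kN·m at a=15 m (b=L-a=5):
  M_1 = R_Ax - M_A  [x≤a] with R_A=27/32, M_A=75/16 = (27/32)·10 - (75/16) = 15/4 kN·m
Load 2 — triangular load w₀=10 kN/m (0→w₀ over full span):
  M_2 = 3w₀Lx/20 - w₀L²/30 - w₀x³/(6L) = 3·10·20·10/20 - 10·20²/30 - 10·10³/(6·20) = 250/3 kN·m
Load 3 — point force P=9 kN at a=5 m (b=L-a=15):
  M_3 = Pa²(a+3b)(L-x)/L³ - Pa²b/L²  [x>a] = 9·5²·(5+3·15)·(20-10)/20³ - 9·5²·15/20² = 45/8 kN·m
Superposition: M = Σ M_i = 2225/24 kN·m ≈ 92.708333 kN·m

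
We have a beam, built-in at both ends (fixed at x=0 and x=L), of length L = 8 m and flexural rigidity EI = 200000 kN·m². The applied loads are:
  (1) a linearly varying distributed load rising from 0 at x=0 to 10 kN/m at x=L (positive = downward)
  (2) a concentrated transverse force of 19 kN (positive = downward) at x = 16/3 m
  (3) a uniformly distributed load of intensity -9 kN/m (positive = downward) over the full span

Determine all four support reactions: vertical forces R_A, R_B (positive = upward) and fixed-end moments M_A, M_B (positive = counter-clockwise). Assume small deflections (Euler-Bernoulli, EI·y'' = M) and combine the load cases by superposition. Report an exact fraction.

Load 1 — triangular load w₀=10 kN/m (0→w₀ over full span):
  R_A = 3w₀L/20 = 3·10·8/20 = 12 kN
  M_A = w₀L²/30 = 10·8²/30 = 64/3 kN·m
  R_B = 7w₀L/20 = 7·10·8/20 = 28 kN
  M_B = -w₀L²/20 = -10·8²/20 = -32 kN·m
Load 2 — point force P=19 kN at a=16/3 m (b=L-a=8/3):
  R_A = Pb²(3a+b)/L³ = 19·(8/3)²·(3·(16/3)+(8/3))/8³ = 133/27 kN
  M_A = Pab²/L² = 19·(16/3)·(8/3)²/8² = 304/27 kN·m
  R_B = Pa²(a+3b)/L³ = 19·(16/3)²·((16/3)+3·(8/3))/8³ = 380/27 kN
  M_B = -Pa²b/L² = -19·(16/3)²·(8/3)/8² = -608/27 kN·m
Load 3 — uniform load w=-9 kN/m over full span:
  R_A = wL/2 = (-9)·8/2 = -36 kN
  M_A = wL²/12 = (-9)·8²/12 = -48 kN·m
  R_B = wL/2 = (-9)·8/2 = -36 kN
  M_B = -wL²/12 = -(-9)·8²/12 = 48 kN·m
Superposition: R_A = -515/27 kN, M_A = -416/27 kN·m, R_B = 164/27 kN, M_B = -176/27 kN·m

R_A = -515/27 kN, M_A = -416/27 kN·m, R_B = 164/27 kN, M_B = -176/27 kN·m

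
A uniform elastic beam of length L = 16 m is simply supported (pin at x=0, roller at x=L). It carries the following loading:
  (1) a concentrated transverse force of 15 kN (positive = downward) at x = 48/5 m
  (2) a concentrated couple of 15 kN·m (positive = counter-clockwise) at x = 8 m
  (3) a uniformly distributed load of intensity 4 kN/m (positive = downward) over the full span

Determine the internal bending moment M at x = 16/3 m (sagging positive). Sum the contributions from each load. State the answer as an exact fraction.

Load 1 — point force P=15 kN at a=48/5 m (b=L-a=32/5):
  M_1 = Pbx/L  [x≤a] = 15·(32/5)·(16/3)/16 = 32 kN·m
Load 2 — applied couple M₀=15 kN·m at a=8 m (b=L-a=8):
  M_2 = M₀x/L  [x≤a] = 15·(16/3)/16 = 5 kN·m
Load 3 — uniform load w=4 kN/m over full span:
  M_3 = wx(L-x)/2 = 4·(16/3)·(16-(16/3))/2 = 1024/9 kN·m
Superposition: M = Σ M_i = 1357/9 kN·m ≈ 150.777778 kN·m

M(16/3) = 1357/9 kN·m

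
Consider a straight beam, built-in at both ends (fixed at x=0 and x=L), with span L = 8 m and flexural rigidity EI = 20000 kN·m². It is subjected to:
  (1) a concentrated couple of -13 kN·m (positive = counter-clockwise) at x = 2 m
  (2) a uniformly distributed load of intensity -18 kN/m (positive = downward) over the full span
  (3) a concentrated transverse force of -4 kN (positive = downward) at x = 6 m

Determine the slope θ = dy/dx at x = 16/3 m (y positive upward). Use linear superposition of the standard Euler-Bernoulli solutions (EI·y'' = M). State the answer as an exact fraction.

Load 1 — applied couple M₀=-13 kN·m at a=2 m (b=L-a=6):
  θ_1 = (R_Ax²/2 - M_Ax - M₀(x-a))/EI  [x>a] with R_A=-117/64, M_A=39/16 = ((-117/64)·(16/3)²/2 - (39/16)·(16/3) - (-13)·((16/3)-2))/20000 = 13/60000 rad
Load 2 — uniform load w=-18 kN/m over full span:
  θ_2 = -wx(L-x)(L-2x)/(12EI) = -(-18)·(16/3)·(8-(16/3))·(8-2·(16/3))/(12·20000) = -16/5625 rad
Load 3 — point force P=-4 kN at a=6 m (b=L-a=2):
  θ_3 = -Pb²x(2aL-(3a+b)x)/(2L³EI)  [x≤a] = -(-4)·2²·(16/3)·(2·6·8-(3·6+2)·(16/3))/(2·8³·20000) = -1/22500 rad
Superposition: θ = Σ θ_i = -481/180000 rad ≈ -0.002672 rad

θ(16/3) = -481/180000 rad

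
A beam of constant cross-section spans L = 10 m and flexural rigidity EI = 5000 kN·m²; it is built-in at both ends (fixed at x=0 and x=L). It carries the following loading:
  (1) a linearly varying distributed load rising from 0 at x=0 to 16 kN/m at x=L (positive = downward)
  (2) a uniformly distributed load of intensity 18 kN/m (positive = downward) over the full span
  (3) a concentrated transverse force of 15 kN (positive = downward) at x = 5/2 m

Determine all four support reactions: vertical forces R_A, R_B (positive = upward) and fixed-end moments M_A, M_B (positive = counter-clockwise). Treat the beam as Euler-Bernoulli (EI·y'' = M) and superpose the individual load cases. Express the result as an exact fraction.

R_A = 4053/32 kN, M_A = 21545/96 kN·m, R_B = 4747/32 kN, M_B = -7585/32 kN·m

Load 1 — triangular load w₀=16 kN/m (0→w₀ over full span):
  R_A = 3w₀L/20 = 3·16·10/20 = 24 kN
  M_A = w₀L²/30 = 16·10²/30 = 160/3 kN·m
  R_B = 7w₀L/20 = 7·16·10/20 = 56 kN
  M_B = -w₀L²/20 = -16·10²/20 = -80 kN·m
Load 2 — uniform load w=18 kN/m over full span:
  R_A = wL/2 = 18·10/2 = 90 kN
  M_A = wL²/12 = 18·10²/12 = 150 kN·m
  R_B = wL/2 = 18·10/2 = 90 kN
  M_B = -wL²/12 = -18·10²/12 = -150 kN·m
Load 3 — point force P=15 kN at a=5/2 m (b=L-a=15/2):
  R_A = Pb²(3a+b)/L³ = 15·(15/2)²·(3·(5/2)+(15/2))/10³ = 405/32 kN
  M_A = Pab²/L² = 15·(5/2)·(15/2)²/10² = 675/32 kN·m
  R_B = Pa²(a+3b)/L³ = 15·(5/2)²·((5/2)+3·(15/2))/10³ = 75/32 kN
  M_B = -Pa²b/L² = -15·(5/2)²·(15/2)/10² = -225/32 kN·m
Superposition: R_A = 4053/32 kN, M_A = 21545/96 kN·m, R_B = 4747/32 kN, M_B = -7585/32 kN·m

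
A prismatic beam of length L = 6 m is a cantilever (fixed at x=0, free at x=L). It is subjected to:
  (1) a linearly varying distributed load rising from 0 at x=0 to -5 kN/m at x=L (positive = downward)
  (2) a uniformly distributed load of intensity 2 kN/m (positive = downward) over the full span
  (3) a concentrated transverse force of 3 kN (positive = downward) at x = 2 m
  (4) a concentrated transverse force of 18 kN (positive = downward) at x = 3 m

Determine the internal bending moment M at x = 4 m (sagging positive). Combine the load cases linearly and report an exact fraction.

Load 1 — triangular load w₀=-5 kN/m (0→w₀ over full span):
  M_1 = w₀Lx/2 - w₀L²/3 - w₀x³/(6L) = (-5)·6·4/2 - (-5)·6²/3 - (-5)·4³/(6·6) = 80/9 kN·m
Load 2 — uniform load w=2 kN/m over full span:
  M_2 = -w(L-x)²/2 = -2·(6-4)²/2 = -4 kN·m
Load 3 — point force P=3 kN at a=2 m (b=L-a=4):
  M_3 = 0  [x>a] = 0 kN·m
Load 4 — point force P=18 kN at a=3 m (b=L-a=3):
  M_4 = 0  [x>a] = 0 kN·m
Superposition: M = Σ M_i = 44/9 kN·m ≈ 4.888889 kN·m

M(4) = 44/9 kN·m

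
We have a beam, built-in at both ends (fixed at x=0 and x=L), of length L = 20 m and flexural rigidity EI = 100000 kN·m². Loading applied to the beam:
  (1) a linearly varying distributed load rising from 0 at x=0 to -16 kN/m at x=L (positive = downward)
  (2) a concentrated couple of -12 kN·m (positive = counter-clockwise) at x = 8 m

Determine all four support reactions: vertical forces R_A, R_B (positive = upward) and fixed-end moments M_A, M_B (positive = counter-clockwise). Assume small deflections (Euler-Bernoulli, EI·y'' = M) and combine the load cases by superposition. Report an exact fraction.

R_A = -6108/125 kN, M_A = -16108/75 kN·m, R_B = -13892/125 kN, M_B = 7904/25 kN·m

Load 1 — triangular load w₀=-16 kN/m (0→w₀ over full span):
  R_A = 3w₀L/20 = 3·(-16)·20/20 = -48 kN
  M_A = w₀L²/30 = (-16)·20²/30 = -640/3 kN·m
  R_B = 7w₀L/20 = 7·(-16)·20/20 = -112 kN
  M_B = -w₀L²/20 = -(-16)·20²/20 = 320 kN·m
Load 2 — applied couple M₀=-12 kN·m at a=8 m (b=L-a=12):
  R_A = 6M₀ab/L³ = 6·(-12)·8·12/20³ = -108/125 kN
  M_A = M₀b(2a-b)/L² = (-12)·12·(2·8-12)/20² = -36/25 kN·m
  R_B = -6M₀ab/L³ = -6·(-12)·8·12/20³ = 108/125 kN
  M_B = M₀a(2b-a)/L² = (-12)·8·(2·12-8)/20² = -96/25 kN·m
Superposition: R_A = -6108/125 kN, M_A = -16108/75 kN·m, R_B = -13892/125 kN, M_B = 7904/25 kN·m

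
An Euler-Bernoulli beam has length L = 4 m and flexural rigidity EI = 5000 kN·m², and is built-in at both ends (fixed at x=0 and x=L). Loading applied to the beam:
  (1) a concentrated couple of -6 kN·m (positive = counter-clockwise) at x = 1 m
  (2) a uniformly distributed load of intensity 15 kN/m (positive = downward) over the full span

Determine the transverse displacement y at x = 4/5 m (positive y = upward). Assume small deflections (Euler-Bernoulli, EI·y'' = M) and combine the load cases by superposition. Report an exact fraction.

y(4/5) = -23/25000 m

Load 1 — applied couple M₀=-6 kN·m at a=1 m (b=L-a=3):
  y_1 = (R_Ax³/6 - M_Ax²/2)/EI  [x≤a] with R_A=-27/16, M_A=9/8 = ((-27/16)·(4/5)³/6 - (9/8)·(4/5)²/2)/5000 = -63/625000 m
Load 2 — uniform load w=15 kN/m over full span:
  y_2 = -wx²(L-x)²/(24EI) = -15·(4/5)²·(4-(4/5))²/(24·5000) = -64/78125 m
Superposition: y = Σ y_i = -23/25000 m ≈ -0.000920 m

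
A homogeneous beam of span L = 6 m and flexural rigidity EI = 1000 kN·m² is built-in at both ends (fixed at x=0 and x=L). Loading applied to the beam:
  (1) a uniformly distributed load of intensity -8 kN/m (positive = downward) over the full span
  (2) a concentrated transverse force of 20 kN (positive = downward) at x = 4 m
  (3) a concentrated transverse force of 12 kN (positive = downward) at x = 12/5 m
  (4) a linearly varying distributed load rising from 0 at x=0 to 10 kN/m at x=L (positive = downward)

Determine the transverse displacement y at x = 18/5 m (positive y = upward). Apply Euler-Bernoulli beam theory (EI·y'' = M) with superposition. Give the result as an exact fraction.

y(18/5) = -36612/1953125 m

Load 1 — uniform load w=-8 kN/m over full span:
  y_1 = -wx²(L-x)²/(24EI) = -(-8)·(18/5)²·(6-(18/5))²/(24·1000) = 1944/78125 m
Load 2 — point force P=20 kN at a=4 m (b=L-a=2):
  y_2 = -Pb²x²(3aL-(3a+b)x)/(6L³EI)  [x≤a] = -20·2²·(18/5)²·(3·4·6-(3·4+2)·(18/5))/(6·6³·1000) = -54/3125 m
Load 3 — point force P=12 kN at a=12/5 m (b=L-a=18/5):
  y_3 = -Pa²(L-x)²(3bL-(3b+a)(L-x))/(6L³EI)  [x>a] = -12·(12/5)²·(6-(18/5))²·(3·(18/5)·6-(3·(18/5)+(12/5))·(6-(18/5)))/(6·6³·1000) = -19872/1953125 m
Load 4 — triangular load w₀=10 kN/m (0→w₀ over full span):
  y_4 = -w₀x²(L-x)²(x+2L)/(120LEI) = -10·(18/5)²·(6-(18/5))²·((18/5)+2·6)/(120·6·1000) = -6318/390625 m
Superposition: y = Σ y_i = -36612/1953125 m ≈ -0.018745 m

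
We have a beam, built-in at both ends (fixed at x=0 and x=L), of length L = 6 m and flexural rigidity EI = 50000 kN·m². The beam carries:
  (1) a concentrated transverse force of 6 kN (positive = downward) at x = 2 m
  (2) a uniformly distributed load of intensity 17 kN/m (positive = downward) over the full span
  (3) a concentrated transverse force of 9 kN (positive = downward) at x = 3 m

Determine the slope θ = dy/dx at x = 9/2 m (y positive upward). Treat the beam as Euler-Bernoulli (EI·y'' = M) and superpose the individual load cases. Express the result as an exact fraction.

Load 1 — point force P=6 kN at a=2 m (b=L-a=4):
  θ_1 = Pa²(L-x)(2bL-(3b+a)(L-x))/(2L³EI)  [x>a] = 6·2²·(6-(9/2))·(2·4·6-(3·4+2)·(6-(9/2)))/(2·6³·50000) = 9/200000 rad
Load 2 — uniform load w=17 kN/m over full span:
  θ_2 = -wx(L-x)(L-2x)/(12EI) = -17·(9/2)·(6-(9/2))·(6-2·(9/2))/(12·50000) = 459/800000 rad
Load 3 — point force P=9 kN at a=3 m (b=L-a=3):
  θ_3 = Pa²(L-x)(2bL-(3b+a)(L-x))/(2L³EI)  [x>a] = 9·3²·(6-(9/2))·(2·3·6-(3·3+3)·(6-(9/2)))/(2·6³·50000) = 81/800000 rad
Superposition: θ = Σ θ_i = 9/12500 rad ≈ 0.000720 rad

θ(9/2) = 9/12500 rad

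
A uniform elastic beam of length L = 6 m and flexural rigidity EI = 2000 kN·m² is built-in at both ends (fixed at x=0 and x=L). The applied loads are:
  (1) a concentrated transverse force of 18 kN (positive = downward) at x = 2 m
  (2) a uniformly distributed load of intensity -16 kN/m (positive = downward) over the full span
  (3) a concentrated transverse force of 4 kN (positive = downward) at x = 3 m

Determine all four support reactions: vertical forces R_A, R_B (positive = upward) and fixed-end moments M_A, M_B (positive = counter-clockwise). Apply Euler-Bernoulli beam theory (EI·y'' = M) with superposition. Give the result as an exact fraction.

Load 1 — point force P=18 kN at a=2 m (b=L-a=4):
  R_A = Pb²(3a+b)/L³ = 18·4²·(3·2+4)/6³ = 40/3 kN
  M_A = Pab²/L² = 18·2·4²/6² = 16 kN·m
  R_B = Pa²(a+3b)/L³ = 18·2²·(2+3·4)/6³ = 14/3 kN
  M_B = -Pa²b/L² = -18·2²·4/6² = -8 kN·m
Load 2 — uniform load w=-16 kN/m over full span:
  R_A = wL/2 = (-16)·6/2 = -48 kN
  M_A = wL²/12 = (-16)·6²/12 = -48 kN·m
  R_B = wL/2 = (-16)·6/2 = -48 kN
  M_B = -wL²/12 = -(-16)·6²/12 = 48 kN·m
Load 3 — point force P=4 kN at a=3 m (b=L-a=3):
  R_A = Pb²(3a+b)/L³ = 4·3²·(3·3+3)/6³ = 2 kN
  M_A = Pab²/L² = 4·3·3²/6² = 3 kN·m
  R_B = Pa²(a+3b)/L³ = 4·3²·(3+3·3)/6³ = 2 kN
  M_B = -Pa²b/L² = -4·3²·3/6² = -3 kN·m
Superposition: R_A = -98/3 kN, M_A = -29 kN·m, R_B = -124/3 kN, M_B = 37 kN·m

R_A = -98/3 kN, M_A = -29 kN·m, R_B = -124/3 kN, M_B = 37 kN·m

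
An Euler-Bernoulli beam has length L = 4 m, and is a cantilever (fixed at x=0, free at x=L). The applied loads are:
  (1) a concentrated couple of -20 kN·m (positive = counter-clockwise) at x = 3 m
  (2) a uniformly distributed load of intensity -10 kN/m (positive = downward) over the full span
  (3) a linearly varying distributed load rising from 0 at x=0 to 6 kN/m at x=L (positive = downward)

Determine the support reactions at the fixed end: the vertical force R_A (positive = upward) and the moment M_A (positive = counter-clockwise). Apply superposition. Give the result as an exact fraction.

R_A = -28 kN, M_A = -28 kN·m

Load 1 — applied couple M₀=-20 kN·m at a=3 m (b=L-a=1):
  R_A = 0 kN
  M_A = -M₀ = -(-20) = 20 kN·m
Load 2 — uniform load w=-10 kN/m over full span:
  R_A = wL = (-10)·4 = -40 kN
  M_A = wL²/2 = (-10)·4²/2 = -80 kN·m
Load 3 — triangular load w₀=6 kN/m (0→w₀ over full span):
  R_A = w₀L/2 = 6·4/2 = 12 kN
  M_A = w₀L²/3 = 6·4²/3 = 32 kN·m
Superposition: R_A = -28 kN, M_A = -28 kN·m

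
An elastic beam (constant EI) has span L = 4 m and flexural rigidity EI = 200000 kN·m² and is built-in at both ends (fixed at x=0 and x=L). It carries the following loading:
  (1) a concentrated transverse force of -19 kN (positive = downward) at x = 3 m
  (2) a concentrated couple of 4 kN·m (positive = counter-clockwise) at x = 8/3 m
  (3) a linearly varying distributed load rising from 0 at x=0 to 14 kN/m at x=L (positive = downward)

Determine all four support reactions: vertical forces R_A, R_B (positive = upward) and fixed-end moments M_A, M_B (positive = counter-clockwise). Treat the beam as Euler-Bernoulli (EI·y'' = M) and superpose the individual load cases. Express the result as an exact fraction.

R_A = 3247/480 kN, M_A = 419/80 kN·m, R_B = 1073/480 kN, M_B = -41/80 kN·m

Load 1 — point force P=-19 kN at a=3 m (b=L-a=1):
  R_A = Pb²(3a+b)/L³ = (-19)·1²·(3·3+1)/4³ = -95/32 kN
  M_A = Pab²/L² = (-19)·3·1²/4² = -57/16 kN·m
  R_B = Pa²(a+3b)/L³ = (-19)·3²·(3+3·1)/4³ = -513/32 kN
  M_B = -Pa²b/L² = -(-19)·3²·1/4² = 171/16 kN·m
Load 2 — applied couple M₀=4 kN·m at a=8/3 m (b=L-a=4/3):
  R_A = 6M₀ab/L³ = 6·4·(8/3)·(4/3)/4³ = 4/3 kN
  M_A = M₀b(2a-b)/L² = 4·(4/3)·(2·(8/3)-(4/3))/4² = 4/3 kN·m
  R_B = -6M₀ab/L³ = -6·4·(8/3)·(4/3)/4³ = -4/3 kN
  M_B = M₀a(2b-a)/L² = 4·(8/3)·(2·(4/3)-(8/3))/4² = 0 kN·m
Load 3 — triangular load w₀=14 kN/m (0→w₀ over full span):
  R_A = 3w₀L/20 = 3·14·4/20 = 42/5 kN
  M_A = w₀L²/30 = 14·4²/30 = 112/15 kN·m
  R_B = 7w₀L/20 = 7·14·4/20 = 98/5 kN
  M_B = -w₀L²/20 = -14·4²/20 = -56/5 kN·m
Superposition: R_A = 3247/480 kN, M_A = 419/80 kN·m, R_B = 1073/480 kN, M_B = -41/80 kN·m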